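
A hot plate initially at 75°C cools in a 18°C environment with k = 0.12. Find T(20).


Newton's law: dT/dt = -k(T - T_a) has solution T(t) = T_a + (T₀ - T_a)e^(-kt).
Plug in T_a = 18, T₀ = 75, k = 0.12, t = 20: T(20) = 18 + (57)e^(-2.40) ≈ 23.2°C.


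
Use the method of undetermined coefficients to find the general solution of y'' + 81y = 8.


Homogeneous part: r² + 81 = 0 ⇒ r = ±9i, so y_h = C₁cos(9x) + C₂sin(9x).
Try constant y_p = A; plug in: 81A = 8 ⇒ A = 8/81.
General solution: y = C₁cos(9x) + C₂sin(9x) + 8/81.


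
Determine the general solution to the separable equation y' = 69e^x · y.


Separate variables: dy/y = 69e^x dx.
Integrate: ln|y| = 69e^x + C₀.
Exponentiate: y = Ce^(69e^x).


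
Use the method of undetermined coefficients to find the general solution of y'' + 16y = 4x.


Homogeneous: r² + 16 = 0 ⇒ r = ±4i, y_h = C₁cos(4x) + C₂sin(4x).
Polynomial forcing; try y_p = Ax + B. Then y_p'' + 16 y_p = 16(Ax + B) = 4x, so B = 0 and A = 1/4.
General solution: y = C₁cos(4x) + C₂sin(4x) + (1/4)x.


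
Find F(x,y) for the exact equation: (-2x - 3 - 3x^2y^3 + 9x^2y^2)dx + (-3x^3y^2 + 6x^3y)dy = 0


Check exactness: ∂M/∂y = -9x^2y^2 + 18x^2y and ∂N/∂x = -9x^2y^2 + 18x^2y; equal, so the equation is exact.
Integrate M with respect to x (treating y as constant): ∫M dx = -x^2 - 3x - x^3y^3 + 3x^3y^2 + h(y).
Differentiate w.r.t. y and set equal to N: all terms match, so h'(y) = 0 and h is a constant absorbed into C.
General solution: -x^2 - 3x - x^3y^3 + 3x^3y^2 = C.


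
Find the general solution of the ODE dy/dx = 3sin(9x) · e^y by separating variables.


Separate: e^(-y) dy = 3sin(9x) dx.
Integrate: -e^(-y) = -(1/3)cos(9x) + C₀.
Rearrange: e^(-y) = (1/3)cos(9x) + C.


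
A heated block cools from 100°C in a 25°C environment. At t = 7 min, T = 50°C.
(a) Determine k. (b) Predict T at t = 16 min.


Newton's law: T(t) = T_a + (T₀ - T_a)e^(-kt).
(a) Use T(7) = 50: (50 - 25)/(100 - 25) = e^(-k·7), so k = -ln(0.333)/7 ≈ 0.1569.
(b) Apply k to t = 16: T(16) = 25 + (75)e^(-2.511) ≈ 31.1°C.


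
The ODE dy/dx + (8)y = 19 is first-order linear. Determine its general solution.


P(x) = 8, Q(x) = 19; integrating factor μ = e^(8x).
(μ y)' = 19e^(8x) ⇒ μ y = (19/8)e^(8x) + C.
Divide by μ: y = 19/8 + Ce^(-8x).


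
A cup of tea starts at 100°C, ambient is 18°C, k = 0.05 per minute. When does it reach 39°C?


From T(t) = T_a + (T₀ - T_a)e^(-kt), set T(t) = 39:
(39 - 18) / (100 - 18) = e^(-0.05t), so t = -ln(0.256)/0.05 ≈ 27.2 minutes.


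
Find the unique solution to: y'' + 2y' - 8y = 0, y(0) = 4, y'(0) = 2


Characteristic roots of r² + 2r - 8 = 0 are -4, 2.
General solution y = c₁ e^(-4x) + c₂ e^(2x).
Apply y(0) = 4: c₁ + c₂ = 4. Apply y'(0) = 2: -4 c₁ + 2 c₂ = 2.
Solve: c₁ = 1, c₂ = 3.
Particular solution: y = e^(-4x) + 3e^(2x).


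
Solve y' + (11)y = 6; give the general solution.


P(x) = 11, Q(x) = 6; integrating factor μ = e^(11x).
(μ y)' = 6e^(11x) ⇒ μ y = (6/11)e^(11x) + C.
Divide by μ: y = 6/11 + Ce^(-11x).


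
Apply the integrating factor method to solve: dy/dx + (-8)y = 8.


P(x) = -8 ⇒ μ = e^(-8x).
(μ y)' = 8e^(-8x) ⇒ μ y = -e^(-8x) + C.
Divide by μ: y = -1 + Ce^(8x).


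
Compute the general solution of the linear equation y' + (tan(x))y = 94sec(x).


P(x) = tan(x) ⇒ μ = e^(∫tan(x)dx) = sec(x).
(sec(x) y)' = 94sec²(x) ⇒ sec(x) y = 94tan(x) + C.
Multiply by cos(x): y = 94sin(x) + C·cos(x).


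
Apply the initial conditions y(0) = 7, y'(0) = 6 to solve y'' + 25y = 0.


Characteristic roots of r² + 25 = 0 are ±5i, so y = C₁cos(5x) + C₂sin(5x).
Apply y(0) = 7: C₁ = 7. Differentiate and apply y'(0) = 6: 5·C₂ = 6, so C₂ = 6/5.
Particular solution: y = 7cos(5x) + (6/5)sin(5x).


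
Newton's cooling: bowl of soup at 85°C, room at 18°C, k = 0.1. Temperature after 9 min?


Newton's law: dT/dt = -k(T - T_a) has solution T(t) = T_a + (T₀ - T_a)e^(-kt).
Plug in T_a = 18, T₀ = 85, k = 0.1, t = 9: T(9) = 18 + (67)e^(-0.90) ≈ 45.2°C.


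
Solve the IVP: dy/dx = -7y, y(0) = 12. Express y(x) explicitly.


General solution of y' = -7y is y = Ce^(-7x).
Apply y(0) = 12: C = 12.
Particular solution: y = 12e^(-7x).


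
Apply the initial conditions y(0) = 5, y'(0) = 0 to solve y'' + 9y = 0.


Characteristic roots of r² + 9 = 0 are ±3i, so y = C₁cos(3x) + C₂sin(3x).
Apply y(0) = 5: C₁ = 5. Differentiate and apply y'(0) = 0: 3·C₂ = 0, so C₂ = 0.
Particular solution: y = 5cos(3x).


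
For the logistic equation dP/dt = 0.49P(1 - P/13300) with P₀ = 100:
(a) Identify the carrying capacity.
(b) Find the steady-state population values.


Logistic ODE dP/dt = 0.49P(1 - P/13300) has equilibria where dP/dt = 0, i.e. P = 0 or P = 13300.
The coefficient (1 - P/K) = 0 when P = K, identifying K = 13300 as the carrying capacity.
(a) K = 13300; (b) equilibria P = 0 and P = 13300.


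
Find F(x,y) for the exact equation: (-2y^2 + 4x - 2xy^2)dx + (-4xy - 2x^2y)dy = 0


Check exactness: ∂M/∂y = -4y - 4xy and ∂N/∂x = -4y - 4xy; equal, so the equation is exact.
Integrate M with respect to x (treating y as constant): ∫M dx = -2xy^2 + 2x^2 - x^2y^2 + h(y).
Differentiate w.r.t. y and set equal to N: all terms match, so h'(y) = 0 and h is a constant absorbed into C.
General solution: -2xy^2 + 2x^2 - x^2y^2 = C.


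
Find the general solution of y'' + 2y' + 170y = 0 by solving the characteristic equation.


Characteristic equation: r² + 2r + 170 = 0.
Discriminant is negative; roots r = -1 ± 13i (complex conjugate pair).
General solution uses e^(α x)(C₁ cos(β x) + C₂ sin(β x)): y = e^(-x)(C₁cos(13x) + C₂sin(13x)).


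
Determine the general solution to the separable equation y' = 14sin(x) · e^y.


Separate: e^(-y) dy = 14sin(x) dx.
Integrate: -e^(-y) = -14cos(x) + C₀.
Rearrange: e^(-y) = 14cos(x) + C.


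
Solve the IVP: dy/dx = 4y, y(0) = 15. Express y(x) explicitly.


General solution of y' = 4y is y = Ce^(4x).
Apply y(0) = 15: C = 15.
Particular solution: y = 15e^(4x).


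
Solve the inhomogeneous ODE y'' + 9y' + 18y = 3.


Characteristic roots of r² + 9r + 18 = 0 are -6, -3.
y_h = C₁e^(-6x) + C₂e^(-3x).
Constant forcing; try y_p = A. Then 18A = 3 ⇒ A = 1/6.
General solution: y = C₁e^(-6x) + C₂e^(-3x) + 1/6.


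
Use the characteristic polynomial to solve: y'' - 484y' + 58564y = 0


Characteristic equation: r² - 484r + 58564 = 0, i.e. (r - 242)² = 0.
Repeated root r = 242; include an x factor for the second linearly independent solution.
General solution: y = (C₁ + C₂x)e^(242x).


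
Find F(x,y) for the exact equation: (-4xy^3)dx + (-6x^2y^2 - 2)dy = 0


Check exactness: ∂M/∂y = -12xy^2 and ∂N/∂x = -12xy^2; equal, so the equation is exact.
Integrate M with respect to x (treating y as constant): ∫M dx = -2x^2y^3 + h(y).
Differentiate w.r.t. y and set equal to N: the x-dependent terms already match, leaving h'(y) = -2. Integrate: h(y) = -2y.
So F(x,y) = -2x^2y^3 - 2y.
General solution: -2x^2y^3 - 2y = C.


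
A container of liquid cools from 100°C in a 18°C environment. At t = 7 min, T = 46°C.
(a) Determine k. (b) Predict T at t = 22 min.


Newton's law: T(t) = T_a + (T₀ - T_a)e^(-kt).
(a) Use T(7) = 46: (46 - 18)/(100 - 18) = e^(-k·7), so k = -ln(0.341)/7 ≈ 0.1535.
(b) Apply k to t = 22: T(22) = 18 + (82)e^(-3.377) ≈ 20.8°C.


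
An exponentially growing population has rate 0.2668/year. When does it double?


Exponential growth: P(t) = P₀ e^(0.2668t). Set P(t)/P₀ = 2: e^(0.2668t) = 2.
Solve: t = ln(2)/0.2668 ≈ 2.60 years.


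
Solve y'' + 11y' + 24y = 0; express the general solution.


Characteristic equation: r² + 11r + 24 = 0.
Factor: (r + 8)(r + 3) = 0 ⇒ r = -8, -3 (distinct real).
General solution: y = C₁e^(-8x) + C₂e^(-3x).


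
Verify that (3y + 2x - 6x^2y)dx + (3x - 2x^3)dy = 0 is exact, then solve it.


Check exactness: ∂M/∂y = 3 - 6x^2 and ∂N/∂x = 3 - 6x^2; equal, so the equation is exact.
Integrate M with respect to x (treating y as constant): ∫M dx = 3xy + x^2 - 2x^3y + h(y).
Differentiate w.r.t. y and set equal to N: all terms match, so h'(y) = 0 and h is a constant absorbed into C.
General solution: 3xy + x^2 - 2x^3y = C.


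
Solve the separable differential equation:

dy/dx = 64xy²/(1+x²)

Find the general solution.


Separate: dy/y² = 64x/(1+x²) dx.
Integrate LHS: ∫ dy/y² = -1/y.
Integrate RHS via u = 1+x²: 32ln(1+x²) + C.
Result: -1/y = 32ln(1+x²) + C.


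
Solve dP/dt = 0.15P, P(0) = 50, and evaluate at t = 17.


The ODE dP/dt = 0.15P has solution P(t) = P(0)e^(0.15t).
Substitute P(0) = 50 and t = 17: P(17) = 50 e^(2.55) ≈ 640.


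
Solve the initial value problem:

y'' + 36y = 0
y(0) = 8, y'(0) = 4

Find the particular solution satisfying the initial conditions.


Characteristic roots of r² + 36 = 0 are ±6i, so y = C₁cos(6x) + C₂sin(6x).
Apply y(0) = 8: C₁ = 8. Differentiate and apply y'(0) = 4: 6·C₂ = 4, so C₂ = 2/3.
Particular solution: y = 8cos(6x) + (2/3)sin(6x).


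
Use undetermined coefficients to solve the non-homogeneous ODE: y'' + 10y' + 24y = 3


Characteristic roots of r² + 10r + 24 = 0 are -4, -6.
y_h = C₁e^(-4x) + C₂e^(-6x).
Constant forcing; try y_p = A. Then 24A = 3 ⇒ A = 1/8.
General solution: y = C₁e^(-4x) + C₂e^(-6x) + 1/8.


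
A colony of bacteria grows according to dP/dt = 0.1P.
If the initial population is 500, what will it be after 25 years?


The ODE dP/dt = 0.1P has solution P(t) = P(0)e^(0.1t).
Substitute P(0) = 500 and t = 25: P(25) = 500 e^(2.50) ≈ 6091.


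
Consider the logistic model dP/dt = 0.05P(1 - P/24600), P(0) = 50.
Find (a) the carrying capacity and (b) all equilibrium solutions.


Logistic ODE dP/dt = 0.05P(1 - P/24600) has equilibria where dP/dt = 0, i.e. P = 0 or P = 24600.
The coefficient (1 - P/K) = 0 when P = K, identifying K = 24600 as the carrying capacity.
(a) K = 24600; (b) equilibria P = 0 and P = 24600.


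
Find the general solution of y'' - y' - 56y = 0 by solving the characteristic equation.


Characteristic equation: r² - r - 56 = 0.
Factor: (r + 7)(r - 8) = 0 ⇒ r = -7, 8 (distinct real).
General solution: y = C₁e^(-7x) + C₂e^(8x).


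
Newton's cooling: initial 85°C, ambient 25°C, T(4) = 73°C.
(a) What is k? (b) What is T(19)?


Newton's law: T(t) = T_a + (T₀ - T_a)e^(-kt).
(a) Use T(4) = 73: (73 - 25)/(85 - 25) = e^(-k·4), so k = -ln(0.800)/4 ≈ 0.0558.
(b) Apply k to t = 19: T(19) = 25 + (60)e^(-1.060) ≈ 45.8°C.


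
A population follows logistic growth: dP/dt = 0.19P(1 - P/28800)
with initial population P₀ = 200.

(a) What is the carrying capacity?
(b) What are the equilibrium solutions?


Logistic ODE dP/dt = 0.19P(1 - P/28800) has equilibria where dP/dt = 0, i.e. P = 0 or P = 28800.
The coefficient (1 - P/K) = 0 when P = K, identifying K = 28800 as the carrying capacity.
(a) K = 28800; (b) equilibria P = 0 and P = 28800.


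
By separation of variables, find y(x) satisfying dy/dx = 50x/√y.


Separate: √y dy = 50x dx.
Integrate: (2/3)y^(3/2) = 25x² + C.


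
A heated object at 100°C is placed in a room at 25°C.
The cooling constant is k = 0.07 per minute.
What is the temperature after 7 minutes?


Newton's law: dT/dt = -k(T - T_a) has solution T(t) = T_a + (T₀ - T_a)e^(-kt).
Plug in T_a = 25, T₀ = 100, k = 0.07, t = 7: T(7) = 25 + (75)e^(-0.49) ≈ 70.9°C.


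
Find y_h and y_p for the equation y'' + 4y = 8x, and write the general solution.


Homogeneous: r² + 4 = 0 ⇒ r = ±2i, y_h = C₁cos(2x) + C₂sin(2x).
Polynomial forcing; try y_p = Ax + B. Then y_p'' + 4 y_p = 4(Ax + B) = 8x, so B = 0 and A = 2.
General solution: y = C₁cos(2x) + C₂sin(2x) + 2x.


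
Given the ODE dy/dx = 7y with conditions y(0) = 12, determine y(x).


General solution of y' = 7y is y = Ce^(7x).
Apply y(0) = 12: C = 12.
Particular solution: y = 12e^(7x).


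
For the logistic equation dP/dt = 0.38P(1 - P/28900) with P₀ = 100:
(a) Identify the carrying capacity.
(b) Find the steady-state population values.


Logistic ODE dP/dt = 0.38P(1 - P/28900) has equilibria where dP/dt = 0, i.e. P = 0 or P = 28900.
The coefficient (1 - P/K) = 0 when P = K, identifying K = 28900 as the carrying capacity.
(a) K = 28900; (b) equilibria P = 0 and P = 28900.


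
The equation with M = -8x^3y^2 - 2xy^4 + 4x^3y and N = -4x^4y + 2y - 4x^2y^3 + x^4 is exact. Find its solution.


Check exactness: ∂M/∂y = -16x^3y - 8xy^3 + 4x^3 and ∂N/∂x = -16x^3y - 8xy^3 + 4x^3; equal, so the equation is exact.
Integrate M with respect to x (treating y as constant): ∫M dx = -2x^4y^2 - x^2y^4 + x^4y + h(y).
Differentiate w.r.t. y and set equal to N: the x-dependent terms already match, leaving h'(y) = 2y. Integrate: h(y) = y^2.
So F(x,y) = -2x^4y^2 + y^2 - x^2y^4 + x^4y.
General solution: -2x^4y^2 + y^2 - x^2y^4 + x^4y = C.


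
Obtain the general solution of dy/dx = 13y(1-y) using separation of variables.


Separate: dy/[y(1-y)] = 13 dx.
Partial fractions: 1/[y(1-y)] = 1/y + 1/(1-y).
Integrate: ln|y/(1-y)| = 13x + C₀.
Solve for y: y = 1/(1 + Ce^(-13x)).


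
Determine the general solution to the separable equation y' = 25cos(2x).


g(y) = 1, so integrate directly: y = ∫ 25cos(2x) dx = (25/2)sin(2x) + C.


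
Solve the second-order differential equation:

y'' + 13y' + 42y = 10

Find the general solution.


Characteristic roots of r² + 13r + 42 = 0 are -7, -6.
y_h = C₁e^(-7x) + C₂e^(-6x).
Constant forcing; try y_p = A. Then 42A = 10 ⇒ A = 5/21.
General solution: y = C₁e^(-7x) + C₂e^(-6x) + 5/21.


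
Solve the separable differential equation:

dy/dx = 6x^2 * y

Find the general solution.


Separate variables: dy/y = 6x^2 dx.
Integrate: ln|y| = 2x^3 + C₀.
Exponentiate: y = Ce^(2x^3).


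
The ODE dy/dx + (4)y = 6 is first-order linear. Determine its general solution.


P(x) = 4, Q(x) = 6; integrating factor μ = e^(4x).
(μ y)' = 6e^(4x) ⇒ μ y = (3/2)e^(4x) + C.
Divide by μ: y = 3/2 + Ce^(-4x).


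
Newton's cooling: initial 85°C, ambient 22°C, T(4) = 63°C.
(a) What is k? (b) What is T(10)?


Newton's law: T(t) = T_a + (T₀ - T_a)e^(-kt).
(a) Use T(4) = 63: (63 - 22)/(85 - 22) = e^(-k·4), so k = -ln(0.651)/4 ≈ 0.1074.
(b) Apply k to t = 10: T(10) = 22 + (63)e^(-1.074) ≈ 43.5°C.


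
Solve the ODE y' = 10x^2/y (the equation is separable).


Separate variables: y dy = 10x^2 dx.
Integrate both sides: y²/2 = (10/3)x^3 + C₀.
Multiply by 2: y² = (20/3)x^3 + C.


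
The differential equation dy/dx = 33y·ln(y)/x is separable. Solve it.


Separate: dy/[y ln(y)] = 33 dx/x.
Substitute u = ln(y): du/u = 33 dx/x.
Integrate: ln|ln(y)| = 33ln|x| + C₀, hence ln(y) = C·x^33.


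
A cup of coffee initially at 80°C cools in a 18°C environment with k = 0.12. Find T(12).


Newton's law: dT/dt = -k(T - T_a) has solution T(t) = T_a + (T₀ - T_a)e^(-kt).
Plug in T_a = 18, T₀ = 80, k = 0.12, t = 12: T(12) = 18 + (62)e^(-1.44) ≈ 32.7°C.


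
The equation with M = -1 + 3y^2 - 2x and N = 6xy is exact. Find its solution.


Check exactness: ∂M/∂y = 6y and ∂N/∂x = 6y; equal, so the equation is exact.
Integrate M with respect to x (treating y as constant): ∫M dx = -x + 3xy^2 - x^2 + h(y).
Differentiate w.r.t. y and set equal to N: all terms match, so h'(y) = 0 and h is a constant absorbed into C.
General solution: -x + 3xy^2 - x^2 = C.


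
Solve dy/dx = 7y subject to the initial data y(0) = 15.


General solution of y' = 7y is y = Ce^(7x).
Apply y(0) = 15: C = 15.
Particular solution: y = 15e^(7x).


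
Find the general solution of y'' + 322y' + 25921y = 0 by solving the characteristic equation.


Characteristic equation: r² + 322r + 25921 = 0, i.e. (r + 161)² = 0.
Repeated root r = -161; include an x factor for the second linearly independent solution.
General solution: y = (C₁ + C₂x)e^(-161x).


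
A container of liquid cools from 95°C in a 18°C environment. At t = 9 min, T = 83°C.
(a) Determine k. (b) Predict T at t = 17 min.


Newton's law: T(t) = T_a + (T₀ - T_a)e^(-kt).
(a) Use T(9) = 83: (83 - 18)/(95 - 18) = e^(-k·9), so k = -ln(0.844)/9 ≈ 0.0188.
(b) Apply k to t = 17: T(17) = 18 + (77)e^(-0.320) ≈ 73.9°C.


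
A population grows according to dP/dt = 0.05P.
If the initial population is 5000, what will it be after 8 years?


The ODE dP/dt = 0.05P has solution P(t) = P(0)e^(0.05t).
Substitute P(0) = 5000 and t = 8: P(8) = 5000 e^(0.40) ≈ 7459.


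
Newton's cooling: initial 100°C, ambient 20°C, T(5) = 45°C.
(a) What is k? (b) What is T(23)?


Newton's law: T(t) = T_a + (T₀ - T_a)e^(-kt).
(a) Use T(5) = 45: (45 - 20)/(100 - 20) = e^(-k·5), so k = -ln(0.312)/5 ≈ 0.2326.
(b) Apply k to t = 23: T(23) = 20 + (80)e^(-5.350) ≈ 20.4°C.


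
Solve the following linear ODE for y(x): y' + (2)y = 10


P(x) = 2, Q(x) = 10; integrating factor μ = e^(2x).
(μ y)' = 10e^(2x) ⇒ μ y = 5e^(2x) + C.
Divide by μ: y = 5 + Ce^(-2x).


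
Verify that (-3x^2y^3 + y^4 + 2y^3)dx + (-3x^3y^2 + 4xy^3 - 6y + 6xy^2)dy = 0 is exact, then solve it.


Check exactness: ∂M/∂y = -9x^2y^2 + 4y^3 + 6y^2 and ∂N/∂x = -9x^2y^2 + 4y^3 + 6y^2; equal, so the equation is exact.
Integrate M with respect to x (treating y as constant): ∫M dx = -x^3y^3 + xy^4 + 2xy^3 + h(y).
Differentiate w.r.t. y and set equal to N: the x-dependent terms already match, leaving h'(y) = -6y. Integrate: h(y) = -3y^2.
So F(x,y) = -x^3y^3 + xy^4 - 3y^2 + 2xy^3.
General solution: -x^3y^3 + xy^4 - 3y^2 + 2xy^3 = C.


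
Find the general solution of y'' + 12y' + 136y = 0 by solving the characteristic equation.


Characteristic equation: r² + 12r + 136 = 0.
Discriminant is negative; roots r = -6 ± 10i (complex conjugate pair).
General solution uses e^(α x)(C₁ cos(β x) + C₂ sin(β x)): y = e^(-6x)(C₁cos(10x) + C₂sin(10x)).


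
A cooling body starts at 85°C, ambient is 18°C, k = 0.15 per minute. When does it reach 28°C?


From T(t) = T_a + (T₀ - T_a)e^(-kt), set T(t) = 28:
(28 - 18) / (85 - 18) = e^(-0.15t), so t = -ln(0.149)/0.15 ≈ 12.7 minutes.


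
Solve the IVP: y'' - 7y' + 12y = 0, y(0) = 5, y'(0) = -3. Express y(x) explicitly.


Characteristic roots of r² - 7r + 12 = 0 are 4, 3.
General solution y = c₁ e^(4x) + c₂ e^(3x).
Apply y(0) = 5: c₁ + c₂ = 5. Apply y'(0) = -3: 4 c₁ + 3 c₂ = -3.
Solve: c₁ = -18, c₂ = 23.
Particular solution: y = -18e^(4x) + 23e^(3x).


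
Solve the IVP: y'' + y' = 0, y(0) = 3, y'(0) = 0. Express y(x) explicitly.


Characteristic roots of r² + r = 0 are 0, -1.
General solution y = c₁ + c₂ e^(-x).
Apply y(0) = 3: c₁ + c₂ = 3. Apply y'(0) = 0: 0 c₁ - 1 c₂ = 0.
Solve: c₁ = 3, c₂ = 0.
Particular solution: y = 3 + 0e^(-x).


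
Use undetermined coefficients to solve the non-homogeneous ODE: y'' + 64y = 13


Homogeneous part: r² + 64 = 0 ⇒ r = ±8i, so y_h = C₁cos(8x) + C₂sin(8x).
Try constant y_p = A; plug in: 64A = 13 ⇒ A = 13/64.
General solution: y = C₁cos(8x) + C₂sin(8x) + 13/64.


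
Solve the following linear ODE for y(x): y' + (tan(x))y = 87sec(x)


P(x) = tan(x) ⇒ μ = e^(∫tan(x)dx) = sec(x).
(sec(x) y)' = 87sec²(x) ⇒ sec(x) y = 87tan(x) + C.
Multiply by cos(x): y = 87sin(x) + C·cos(x).


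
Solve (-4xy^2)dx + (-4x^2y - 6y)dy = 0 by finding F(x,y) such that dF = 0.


Check exactness: ∂M/∂y = -8xy and ∂N/∂x = -8xy; equal, so the equation is exact.
Integrate M with respect to x (treating y as constant): ∫M dx = -2x^2y^2 + h(y).
Differentiate w.r.t. y and set equal to N: the x-dependent terms already match, leaving h'(y) = -6y. Integrate: h(y) = -3y^2.
So F(x,y) = -2x^2y^2 - 3y^2.
General solution: -2x^2y^2 - 3y^2 = C.


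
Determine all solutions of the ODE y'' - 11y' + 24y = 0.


Characteristic equation: r² - 11r + 24 = 0.
Factor: (r - 8)(r - 3) = 0 ⇒ r = 8, 3 (distinct real).
General solution: y = C₁e^(8x) + C₂e^(3x).


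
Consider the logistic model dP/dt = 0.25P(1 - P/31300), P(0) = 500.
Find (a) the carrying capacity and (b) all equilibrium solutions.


Logistic ODE dP/dt = 0.25P(1 - P/31300) has equilibria where dP/dt = 0, i.e. P = 0 or P = 31300.
The coefficient (1 - P/K) = 0 when P = K, identifying K = 31300 as the carrying capacity.
(a) K = 31300; (b) equilibria P = 0 and P = 31300.


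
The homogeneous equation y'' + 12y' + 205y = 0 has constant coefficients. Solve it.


Characteristic equation: r² + 12r + 205 = 0.
Discriminant is negative; roots r = -6 ± 13i (complex conjugate pair).
General solution uses e^(α x)(C₁ cos(β x) + C₂ sin(β x)): y = e^(-6x)(C₁cos(13x) + C₂sin(13x)).


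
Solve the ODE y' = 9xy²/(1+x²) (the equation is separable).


Separate: dy/y² = 9x/(1+x²) dx.
Integrate LHS: ∫ dy/y² = -1/y.
Integrate RHS via u = 1+x²: (9/2)ln(1+x²) + C.
Result: -1/y = (9/2)ln(1+x²) + C.


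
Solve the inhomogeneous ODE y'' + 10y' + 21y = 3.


Characteristic roots of r² + 10r + 21 = 0 are -3, -7.
y_h = C₁e^(-3x) + C₂e^(-7x).
Constant forcing; try y_p = A. Then 21A = 3 ⇒ A = 1/7.
General solution: y = C₁e^(-3x) + C₂e^(-7x) + 1/7.


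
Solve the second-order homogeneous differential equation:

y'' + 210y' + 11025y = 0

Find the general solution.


Characteristic equation: r² + 210r + 11025 = 0, i.e. (r + 105)² = 0.
Repeated root r = -105; include an x factor for the second linearly independent solution.
General solution: y = (C₁ + C₂x)e^(-105x).


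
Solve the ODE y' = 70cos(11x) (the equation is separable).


g(y) = 1, so integrate directly: y = ∫ 70cos(11x) dx = (70/11)sin(11x) + C.


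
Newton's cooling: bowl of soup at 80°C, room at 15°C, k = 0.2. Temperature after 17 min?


Newton's law: dT/dt = -k(T - T_a) has solution T(t) = T_a + (T₀ - T_a)e^(-kt).
Plug in T_a = 15, T₀ = 80, k = 0.2, t = 17: T(17) = 15 + (65)e^(-3.40) ≈ 17.2°C.


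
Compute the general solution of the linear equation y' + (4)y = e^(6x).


P(x) = 4 ⇒ μ = e^(4x).
(μ y)' = e^(10x) ⇒ μ y = e^(10x)/10 + C.
Divide by μ: y = (1/10)e^(6x) + Ce^(-4x).


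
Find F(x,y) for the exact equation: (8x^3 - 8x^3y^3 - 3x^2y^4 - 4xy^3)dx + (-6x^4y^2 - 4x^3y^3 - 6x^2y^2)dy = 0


Check exactness: ∂M/∂y = -24x^3y^2 - 12x^2y^3 - 12xy^2 and ∂N/∂x = -24x^3y^2 - 12x^2y^3 - 12xy^2; equal, so the equation is exact.
Integrate M with respect to x (treating y as constant): ∫M dx = 2x^4 - 2x^4y^3 - x^3y^4 - 2x^2y^3 + h(y).
Differentiate w.r.t. y and set equal to N: all terms match, so h'(y) = 0 and h is a constant absorbed into C.
General solution: 2x^4 - 2x^4y^3 - x^3y^4 - 2x^2y^3 = C.


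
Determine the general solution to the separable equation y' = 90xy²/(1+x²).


Separate: dy/y² = 90x/(1+x²) dx.
Integrate LHS: ∫ dy/y² = -1/y.
Integrate RHS via u = 1+x²: 45ln(1+x²) + C.
Result: -1/y = 45ln(1+x²) + C.


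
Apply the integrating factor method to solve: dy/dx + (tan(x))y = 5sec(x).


P(x) = tan(x) ⇒ μ = e^(∫tan(x)dx) = sec(x).
(sec(x) y)' = 5sec²(x) ⇒ sec(x) y = 5tan(x) + C.
Multiply by cos(x): y = 5sin(x) + C·cos(x).


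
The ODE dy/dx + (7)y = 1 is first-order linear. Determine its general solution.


P(x) = 7, Q(x) = 1; integrating factor μ = e^(7x).
(μ y)' = e^(7x) ⇒ μ y = (1/7)e^(7x) + C.
Divide by μ: y = 1/7 + Ce^(-7x).


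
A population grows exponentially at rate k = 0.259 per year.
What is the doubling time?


Exponential growth: P(t) = P₀ e^(0.259t). Set P(t)/P₀ = 2: e^(0.259t) = 2.
Solve: t = ln(2)/0.259 ≈ 2.68 years.


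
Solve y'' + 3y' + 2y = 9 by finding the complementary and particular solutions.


Characteristic roots of r² + 3r + 2 = 0 are -2, -1.
y_h = C₁e^(-2x) + C₂e^(-x).
Constant forcing; try y_p = A. Then 2A = 9 ⇒ A = 9/2.
General solution: y = C₁e^(-2x) + C₂e^(-x) + 9/2.


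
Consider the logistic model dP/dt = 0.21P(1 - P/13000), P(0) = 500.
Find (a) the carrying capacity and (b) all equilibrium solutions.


Logistic ODE dP/dt = 0.21P(1 - P/13000) has equilibria where dP/dt = 0, i.e. P = 0 or P = 13000.
The coefficient (1 - P/K) = 0 when P = K, identifying K = 13000 as the carrying capacity.
(a) K = 13000; (b) equilibria P = 0 and P = 13000.


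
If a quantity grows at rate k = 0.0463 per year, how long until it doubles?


Exponential growth: P(t) = P₀ e^(0.0463t). Set P(t)/P₀ = 2: e^(0.0463t) = 2.
Solve: t = ln(2)/0.0463 ≈ 14.97 years.


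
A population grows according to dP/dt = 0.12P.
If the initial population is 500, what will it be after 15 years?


The ODE dP/dt = 0.12P has solution P(t) = P(0)e^(0.12t).
Substitute P(0) = 500 and t = 15: P(15) = 500 e^(1.80) ≈ 3025.


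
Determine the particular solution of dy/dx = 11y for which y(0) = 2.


General solution of y' = 11y is y = Ce^(11x).
Apply y(0) = 2: C = 2.
Particular solution: y = 2e^(11x).


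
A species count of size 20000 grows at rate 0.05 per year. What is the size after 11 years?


The ODE dP/dt = 0.05P has solution P(t) = P(0)e^(0.05t).
Substitute P(0) = 20000 and t = 11: P(11) = 20000 e^(0.55) ≈ 34665.


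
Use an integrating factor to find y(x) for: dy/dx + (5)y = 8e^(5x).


P(x) = 5 ⇒ μ = e^(5x).
(μ y)' = 8e^(10x) ⇒ μ y = (8/10)e^(10x) + C.
Divide by μ: y = (4/5)e^(5x) + Ce^(-5x).


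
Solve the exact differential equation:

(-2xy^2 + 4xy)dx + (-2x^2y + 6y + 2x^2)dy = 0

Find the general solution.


Check exactness: ∂M/∂y = -4xy + 4x and ∂N/∂x = -4xy + 4x; equal, so the equation is exact.
Integrate M with respect to x (treating y as constant): ∫M dx = -x^2y^2 + 2x^2y + h(y).
Differentiate w.r.t. y and set equal to N: the x-dependent terms already match, leaving h'(y) = 6y. Integrate: h(y) = 3y^2.
So F(x,y) = -x^2y^2 + 3y^2 + 2x^2y.
General solution: -x^2y^2 + 3y^2 + 2x^2y = C.


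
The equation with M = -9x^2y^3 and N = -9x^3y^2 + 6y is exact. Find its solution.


Check exactness: ∂M/∂y = -27x^2y^2 and ∂N/∂x = -27x^2y^2; equal, so the equation is exact.
Integrate M with respect to x (treating y as constant): ∫M dx = -3x^3y^3 + h(y).
Differentiate w.r.t. y and set equal to N: the x-dependent terms already match, leaving h'(y) = 6y. Integrate: h(y) = 3y^2.
So F(x,y) = -3x^3y^3 + 3y^2.
General solution: -3x^3y^3 + 3y^2 = C.


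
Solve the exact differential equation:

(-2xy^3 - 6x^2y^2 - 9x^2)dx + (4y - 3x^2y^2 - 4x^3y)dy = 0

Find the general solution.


Check exactness: ∂M/∂y = -6xy^2 - 12x^2y and ∂N/∂x = -6xy^2 - 12x^2y; equal, so the equation is exact.
Integrate M with respect to x (treating y as constant): ∫M dx = -x^2y^3 - 2x^3y^2 - 3x^3 + h(y).
Differentiate w.r.t. y and set equal to N: the x-dependent terms already match, leaving h'(y) = 4y. Integrate: h(y) = 2y^2.
So F(x,y) = 2y^2 - x^2y^3 - 2x^3y^2 - 3x^3.
General solution: 2y^2 - x^2y^3 - 2x^3y^2 - 3x^3 = C.


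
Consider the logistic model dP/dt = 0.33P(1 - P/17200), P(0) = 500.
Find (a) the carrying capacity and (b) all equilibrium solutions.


Logistic ODE dP/dt = 0.33P(1 - P/17200) has equilibria where dP/dt = 0, i.e. P = 0 or P = 17200.
The coefficient (1 - P/K) = 0 when P = K, identifying K = 17200 as the carrying capacity.
(a) K = 17200; (b) equilibria P = 0 and P = 17200.


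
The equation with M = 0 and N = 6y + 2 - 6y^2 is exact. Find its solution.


Check exactness: ∂M/∂y = 0 and ∂N/∂x = 0; equal, so the equation is exact.
Integrate M with respect to x (treating y as constant): ∫M dx = 0 + h(y).
Differentiate w.r.t. y and set equal to N: the x-dependent terms already match, leaving h'(y) = 6y + 2 - 6y^2. Integrate: h(y) = 3y^2 + 2y - 2y^3.
So F(x,y) = 3y^2 + 2y - 2y^3.
General solution: 3y^2 + 2y - 2y^3 = C.


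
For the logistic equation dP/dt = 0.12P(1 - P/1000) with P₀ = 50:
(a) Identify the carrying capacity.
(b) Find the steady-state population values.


Logistic ODE dP/dt = 0.12P(1 - P/1000) has equilibria where dP/dt = 0, i.e. P = 0 or P = 1000.
The coefficient (1 - P/K) = 0 when P = K, identifying K = 1000 as the carrying capacity.
(a) K = 1000; (b) equilibria P = 0 and P = 1000.


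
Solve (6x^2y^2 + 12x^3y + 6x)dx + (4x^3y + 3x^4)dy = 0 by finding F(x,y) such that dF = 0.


Check exactness: ∂M/∂y = 12x^2y + 12x^3 and ∂N/∂x = 12x^2y + 12x^3; equal, so the equation is exact.
Integrate M with respect to x (treating y as constant): ∫M dx = 2x^3y^2 + 3x^4y + 3x^2 + h(y).
Differentiate w.r.t. y and set equal to N: all terms match, so h'(y) = 0 and h is a constant absorbed into C.
General solution: 2x^3y^2 + 3x^4y + 3x^2 = C.


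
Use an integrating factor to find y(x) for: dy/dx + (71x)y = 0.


P(x) = 71x ⇒ μ = e^((71/2)x²).
Q(x) = 0 so μ y is constant: y = Ce^(-(71/2)x²).


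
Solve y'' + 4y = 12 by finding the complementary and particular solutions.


Homogeneous part: r² + 4 = 0 ⇒ r = ±2i, so y_h = C₁cos(2x) + C₂sin(2x).
Try constant y_p = A; plug in: 4A = 12 ⇒ A = 3.
General solution: y = C₁cos(2x) + C₂sin(2x) + 3.


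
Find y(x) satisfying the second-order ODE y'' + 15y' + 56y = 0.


Characteristic equation: r² + 15r + 56 = 0.
Factor: (r + 7)(r + 8) = 0 ⇒ r = -7, -8 (distinct real).
General solution: y = C₁e^(-7x) + C₂e^(-8x).


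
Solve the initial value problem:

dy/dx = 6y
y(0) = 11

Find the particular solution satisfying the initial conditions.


General solution of y' = 6y is y = Ce^(6x).
Apply y(0) = 11: C = 11.
Particular solution: y = 11e^(6x).


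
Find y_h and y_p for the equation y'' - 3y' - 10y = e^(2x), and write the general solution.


Characteristic roots of r² - 3r - 10 = 0 are 5, -2.
y_h = C₁e^(5x) + C₂e^(-2x).
Forcing exponent 2 is not a characteristic root; try y_p = Ae^(2x).
Substitute: A·(4 + (-3)·2 + (-10)) = A·-12 = 1, so A = -1/12.
General solution: y = C₁e^(5x) + C₂e^(-2x) - (1/12)e^(2x).


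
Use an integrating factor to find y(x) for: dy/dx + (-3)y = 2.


P(x) = -3 ⇒ μ = e^(-3x).
(μ y)' = 2e^(-3x) ⇒ μ y = -(2/3)e^(-3x) + C.
Divide by μ: y = -2/3 + Ce^(3x).


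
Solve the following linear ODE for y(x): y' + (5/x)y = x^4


P(x) = 5/x ⇒ μ = x^5.
(x^5 y)' = x^9 ⇒ x^5 y = x^10/(10) + C.
Solve for y: y = (1/10)x^5 + C/x^5.


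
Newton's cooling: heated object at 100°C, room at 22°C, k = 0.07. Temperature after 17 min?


Newton's law: dT/dt = -k(T - T_a) has solution T(t) = T_a + (T₀ - T_a)e^(-kt).
Plug in T_a = 22, T₀ = 100, k = 0.07, t = 17: T(17) = 22 + (78)e^(-1.19) ≈ 45.7°C.


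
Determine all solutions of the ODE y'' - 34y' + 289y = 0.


Characteristic equation: r² - 34r + 289 = 0, i.e. (r - 17)² = 0.
Repeated root r = 17; include an x factor for the second linearly independent solution.
General solution: y = (C₁ + C₂x)e^(17x).


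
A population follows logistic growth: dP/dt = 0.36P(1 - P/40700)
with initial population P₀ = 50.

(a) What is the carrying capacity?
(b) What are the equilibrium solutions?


Logistic ODE dP/dt = 0.36P(1 - P/40700) has equilibria where dP/dt = 0, i.e. P = 0 or P = 40700.
The coefficient (1 - P/K) = 0 when P = K, identifying K = 40700 as the carrying capacity.
(a) K = 40700; (b) equilibria P = 0 and P = 40700.


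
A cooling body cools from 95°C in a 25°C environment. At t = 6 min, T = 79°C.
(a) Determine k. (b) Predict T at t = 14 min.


Newton's law: T(t) = T_a + (T₀ - T_a)e^(-kt).
(a) Use T(6) = 79: (79 - 25)/(95 - 25) = e^(-k·6), so k = -ln(0.771)/6 ≈ 0.0433.
(b) Apply k to t = 14: T(14) = 25 + (70)e^(-0.606) ≈ 63.2°C.


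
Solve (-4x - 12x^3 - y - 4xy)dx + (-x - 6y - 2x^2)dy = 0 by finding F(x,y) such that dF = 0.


Check exactness: ∂M/∂y = -1 - 4x and ∂N/∂x = -1 - 4x; equal, so the equation is exact.
Integrate M with respect to x (treating y as constant): ∫M dx = -2x^2 - 3x^4 - xy - 2x^2y + h(y).
Differentiate w.r.t. y and set equal to N: the x-dependent terms already match, leaving h'(y) = -6y. Integrate: h(y) = -3y^2.
So F(x,y) = -2x^2 - 3x^4 - xy - 3y^2 - 2x^2y.
General solution: -2x^2 - 3x^4 - xy - 3y^2 - 2x^2y = C.


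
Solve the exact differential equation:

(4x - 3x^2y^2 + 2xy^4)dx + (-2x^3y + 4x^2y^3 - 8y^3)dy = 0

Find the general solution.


Check exactness: ∂M/∂y = -6x^2y + 8xy^3 and ∂N/∂x = -6x^2y + 8xy^3; equal, so the equation is exact.
Integrate M with respect to x (treating y as constant): ∫M dx = 2x^2 - x^3y^2 + x^2y^4 + h(y).
Differentiate w.r.t. y and set equal to N: the x-dependent terms already match, leaving h'(y) = -8y^3. Integrate: h(y) = -2y^4.
So F(x,y) = 2x^2 - x^3y^2 + x^2y^4 - 2y^4.
General solution: 2x^2 - x^3y^2 + x^2y^4 - 2y^4 = C.


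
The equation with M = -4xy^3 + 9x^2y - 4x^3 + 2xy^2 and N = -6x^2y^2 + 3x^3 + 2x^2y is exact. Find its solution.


Check exactness: ∂M/∂y = -12xy^2 + 9x^2 + 4xy and ∂N/∂x = -12xy^2 + 9x^2 + 4xy; equal, so the equation is exact.
Integrate M with respect to x (treating y as constant): ∫M dx = -2x^2y^3 + 3x^3y - x^4 + x^2y^2 + h(y).
Differentiate w.r.t. y and set equal to N: all terms match, so h'(y) = 0 and h is a constant absorbed into C.
General solution: -2x^2y^3 + 3x^3y - x^4 + x^2y^2 = C.


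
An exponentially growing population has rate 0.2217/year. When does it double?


Exponential growth: P(t) = P₀ e^(0.2217t). Set P(t)/P₀ = 2: e^(0.2217t) = 2.
Solve: t = ln(2)/0.2217 ≈ 3.13 years.


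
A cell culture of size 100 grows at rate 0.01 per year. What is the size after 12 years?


The ODE dP/dt = 0.01P has solution P(t) = P(0)e^(0.01t).
Substitute P(0) = 100 and t = 12: P(12) = 100 e^(0.12) ≈ 113.


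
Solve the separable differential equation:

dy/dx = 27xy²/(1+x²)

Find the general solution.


Separate: dy/y² = 27x/(1+x²) dx.
Integrate LHS: ∫ dy/y² = -1/y.
Integrate RHS via u = 1+x²: (27/2)ln(1+x²) + C.
Result: -1/y = (27/2)ln(1+x²) + C.


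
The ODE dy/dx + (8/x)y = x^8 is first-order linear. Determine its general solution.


P(x) = 8/x ⇒ μ = x^8.
(x^8 y)' = x^16 ⇒ x^8 y = x^17/(17) + C.
Solve for y: y = (1/17)x^9 + C/x^8.


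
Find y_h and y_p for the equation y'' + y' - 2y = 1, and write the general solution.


Characteristic roots of r² + r - 2 = 0 are -2, 1.
y_h = C₁e^(-2x) + C₂e^(x).
Forcing exponent 0 is not a characteristic root; try y_p = A.
Substitute: A·(0 + (1)·0 + (-2)) = A·-2 = 1, so A = -1/2.
General solution: y = C₁e^(-2x) + C₂e^(x) - 1/2.


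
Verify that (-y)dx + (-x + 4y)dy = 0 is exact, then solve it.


Check exactness: ∂M/∂y = -1 and ∂N/∂x = -1; equal, so the equation is exact.
Integrate M with respect to x (treating y as constant): ∫M dx = -xy + h(y).
Differentiate w.r.t. y and set equal to N: the x-dependent terms already match, leaving h'(y) = 4y. Integrate: h(y) = 2y^2.
So F(x,y) = -xy + 2y^2.
General solution: -xy + 2y^2 = C.


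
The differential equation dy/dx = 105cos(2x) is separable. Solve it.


g(y) = 1, so integrate directly: y = ∫ 105cos(2x) dx = (105/2)sin(2x) + C.


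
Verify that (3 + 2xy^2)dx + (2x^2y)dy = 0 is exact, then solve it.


Check exactness: ∂M/∂y = 4xy and ∂N/∂x = 4xy; equal, so the equation is exact.
Integrate M with respect to x (treating y as constant): ∫M dx = 3x + x^2y^2 + h(y).
Differentiate w.r.t. y and set equal to N: all terms match, so h'(y) = 0 and h is a constant absorbed into C.
General solution: 3x + x^2y^2 = C.


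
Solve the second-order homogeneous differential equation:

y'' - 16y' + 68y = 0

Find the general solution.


Characteristic equation: r² - 16r + 68 = 0.
Discriminant is negative; roots r = 8 ± 2i (complex conjugate pair).
General solution uses e^(α x)(C₁ cos(β x) + C₂ sin(β x)): y = e^(8x)(C₁cos(2x) + C₂sin(2x)).


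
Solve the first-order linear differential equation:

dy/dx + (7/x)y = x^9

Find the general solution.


P(x) = 7/x ⇒ μ = x^7.
(x^7 y)' = x^7·x^9 = x^16.
Integrate: x^7 y = x^17/(17) + C.
Solve for y: y = (1/17)x^10 + C/x^7.


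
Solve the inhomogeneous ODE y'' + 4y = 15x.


Homogeneous: r² + 4 = 0 ⇒ r = ±2i, y_h = C₁cos(2x) + C₂sin(2x).
Polynomial forcing; try y_p = Ax + B. Then y_p'' + 4 y_p = 4(Ax + B) = 15x, so B = 0 and A = 15/4.
General solution: y = C₁cos(2x) + C₂sin(2x) + (15/4)x.


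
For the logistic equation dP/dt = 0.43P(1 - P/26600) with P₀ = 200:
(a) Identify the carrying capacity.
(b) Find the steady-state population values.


Logistic ODE dP/dt = 0.43P(1 - P/26600) has equilibria where dP/dt = 0, i.e. P = 0 or P = 26600.
The coefficient (1 - P/K) = 0 when P = K, identifying K = 26600 as the carrying capacity.
(a) K = 26600; (b) equilibria P = 0 and P = 26600.


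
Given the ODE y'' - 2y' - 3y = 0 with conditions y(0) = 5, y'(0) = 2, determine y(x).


Characteristic roots of r² - 2r - 3 = 0 are -1, 3.
General solution y = c₁ e^(-x) + c₂ e^(3x).
Apply y(0) = 5: c₁ + c₂ = 5. Apply y'(0) = 2: -1 c₁ + 3 c₂ = 2.
Solve: c₁ = 13/4, c₂ = 7/4.
Particular solution: y = (13/4)e^(-x) + (7/4)e^(3x).


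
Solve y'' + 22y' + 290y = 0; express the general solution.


Characteristic equation: r² + 22r + 290 = 0.
Discriminant is negative; roots r = -11 ± 13i (complex conjugate pair).
General solution uses e^(α x)(C₁ cos(β x) + C₂ sin(β x)): y = e^(-11x)(C₁cos(13x) + C₂sin(13x)).


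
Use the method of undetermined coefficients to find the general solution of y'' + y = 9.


Homogeneous part: r² + 1 = 0 ⇒ r = ±1i, so y_h = C₁cos(x) + C₂sin(x).
Try constant y_p = A; plug in: 1A = 9 ⇒ A = 9.
General solution: y = C₁cos(x) + C₂sin(x) + 9.


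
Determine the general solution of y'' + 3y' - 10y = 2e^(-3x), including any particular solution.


Characteristic roots of r² + 3r - 10 = 0 are 2, -5.
y_h = C₁e^(2x) + C₂e^(-5x).
Forcing exponent -3 is not a characteristic root; try y_p = Ae^(-3x).
Substitute: A·(9 + (3)·-3 + (-10)) = A·-10 = 2, so A = -1/5.
General solution: y = C₁e^(2x) + C₂e^(-5x) - (1/5)e^(-3x).


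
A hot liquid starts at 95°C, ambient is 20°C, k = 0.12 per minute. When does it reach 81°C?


From T(t) = T_a + (T₀ - T_a)e^(-kt), set T(t) = 81:
(81 - 20) / (95 - 20) = e^(-0.12t), so t = -ln(0.813)/0.12 ≈ 1.7 minutes.


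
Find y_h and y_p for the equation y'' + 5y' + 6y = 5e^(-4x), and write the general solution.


Characteristic roots of r² + 5r + 6 = 0 are -3, -2.
y_h = C₁e^(-3x) + C₂e^(-2x).
Forcing exponent -4 is not a characteristic root; try y_p = Ae^(-4x).
Substitute: A·(16 + (5)·-4 + (6)) = A·2 = 5, so A = 5/2.
General solution: y = C₁e^(-3x) + C₂e^(-2x) + (5/2)e^(-4x).


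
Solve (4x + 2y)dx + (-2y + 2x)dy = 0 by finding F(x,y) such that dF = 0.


Check exactness: ∂M/∂y = 2 and ∂N/∂x = 2; equal, so the equation is exact.
Integrate M with respect to x (treating y as constant): ∫M dx = 2x^2 + 2xy + h(y).
Differentiate w.r.t. y and set equal to N: the x-dependent terms already match, leaving h'(y) = -2y. Integrate: h(y) = -y^2.
So F(x,y) = 2x^2 - y^2 + 2xy.
General solution: 2x^2 - y^2 + 2xy = C.


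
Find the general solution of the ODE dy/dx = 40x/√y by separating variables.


Separate: √y dy = 40x dx.
Integrate: (2/3)y^(3/2) = 20x² + C.


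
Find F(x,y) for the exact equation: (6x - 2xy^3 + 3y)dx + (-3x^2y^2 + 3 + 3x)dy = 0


Check exactness: ∂M/∂y = -6xy^2 + 3 and ∂N/∂x = -6xy^2 + 3; equal, so the equation is exact.
Integrate M with respect to x (treating y as constant): ∫M dx = 3x^2 - x^2y^3 + 3xy + h(y).
Differentiate w.r.t. y and set equal to N: the x-dependent terms already match, leaving h'(y) = 3. Integrate: h(y) = 3y.
So F(x,y) = 3x^2 - x^2y^3 + 3y + 3xy.
General solution: 3x^2 - x^2y^3 + 3y + 3xy = C.


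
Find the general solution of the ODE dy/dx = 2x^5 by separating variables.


Integrate both sides with respect to x: y = ∫ 2x^5 dx = (1/3)x^6 + C.
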